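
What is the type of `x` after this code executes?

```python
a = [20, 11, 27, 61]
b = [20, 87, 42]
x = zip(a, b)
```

zip() returns a zip object

zip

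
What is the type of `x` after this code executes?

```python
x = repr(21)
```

repr() returns str

str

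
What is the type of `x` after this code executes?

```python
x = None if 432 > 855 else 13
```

432 > 855 is False, so the else branch is taken

int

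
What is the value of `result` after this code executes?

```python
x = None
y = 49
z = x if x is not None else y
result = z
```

x = None; y = 49; z = 49; result = 49

49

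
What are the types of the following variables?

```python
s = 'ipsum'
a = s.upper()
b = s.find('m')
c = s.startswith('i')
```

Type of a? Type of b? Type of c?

upper() returns str; find() returns int; startswith() returns bool

str, int, bool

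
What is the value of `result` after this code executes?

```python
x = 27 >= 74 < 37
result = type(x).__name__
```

x is bool; result = 'bool'

'bool'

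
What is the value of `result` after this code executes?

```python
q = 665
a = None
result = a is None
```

q = 665; a = None; result = True

True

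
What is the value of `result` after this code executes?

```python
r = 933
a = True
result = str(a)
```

r = 933; a = True; result = 'True'

'True'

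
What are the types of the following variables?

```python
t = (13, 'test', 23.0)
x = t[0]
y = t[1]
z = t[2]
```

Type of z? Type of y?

tuple[2] is float; tuple[1] is str

float, str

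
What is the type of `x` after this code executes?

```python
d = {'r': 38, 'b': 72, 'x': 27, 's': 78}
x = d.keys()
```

.keys() returns dict_keys view

dict_keys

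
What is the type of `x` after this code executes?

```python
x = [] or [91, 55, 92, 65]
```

'or' returns first truthy value (list)

list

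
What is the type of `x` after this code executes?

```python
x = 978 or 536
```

'or' returns first truthy value (int)

int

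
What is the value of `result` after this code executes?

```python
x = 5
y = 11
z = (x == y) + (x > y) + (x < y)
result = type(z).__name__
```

x is int; y is int; z is int; result = 'int'

'int'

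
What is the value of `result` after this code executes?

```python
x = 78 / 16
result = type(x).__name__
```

x is float; result = 'float'

'float'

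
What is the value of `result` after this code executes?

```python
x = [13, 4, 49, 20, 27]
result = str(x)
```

x = [13, 4, 49, 20, 27]; result = '[13, 4, 49, 20, 27]'

'[13, 4, 49, 20, 27]'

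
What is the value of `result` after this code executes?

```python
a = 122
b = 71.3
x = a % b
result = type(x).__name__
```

a is int; b is float; x is float; result = 'float'

'float'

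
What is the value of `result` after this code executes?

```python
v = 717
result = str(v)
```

v = 717; result = '717'

'717'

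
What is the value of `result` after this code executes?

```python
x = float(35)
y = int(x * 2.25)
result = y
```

x = 35.0; y = 78; result = 78

78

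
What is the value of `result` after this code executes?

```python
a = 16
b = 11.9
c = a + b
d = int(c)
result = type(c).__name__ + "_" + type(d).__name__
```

a is int; b is float; c is float; d is int; result = 'float_int'

'float_int'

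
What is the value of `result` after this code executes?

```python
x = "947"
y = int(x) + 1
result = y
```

x = '947'; y = 948; result = 948

948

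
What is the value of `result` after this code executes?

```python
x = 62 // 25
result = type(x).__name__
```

x is int; result = 'int'

'int'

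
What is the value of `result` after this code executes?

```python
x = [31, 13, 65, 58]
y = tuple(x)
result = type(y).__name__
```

x is list; y is tuple; result = 'tuple'

'tuple'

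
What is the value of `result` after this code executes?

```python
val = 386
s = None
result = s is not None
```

val = 386; s = None; result = False

False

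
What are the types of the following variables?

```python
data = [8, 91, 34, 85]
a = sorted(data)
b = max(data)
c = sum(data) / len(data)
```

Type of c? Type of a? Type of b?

int / int = float; sorted() returns list; max of ints returns int

float, list, int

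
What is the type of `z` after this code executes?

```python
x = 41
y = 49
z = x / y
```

int / int = float

float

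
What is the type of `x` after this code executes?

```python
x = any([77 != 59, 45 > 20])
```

any() returns bool

bool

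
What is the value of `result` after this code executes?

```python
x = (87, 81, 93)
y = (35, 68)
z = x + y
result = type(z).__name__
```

x is tuple; y is tuple; z is tuple; result = 'tuple'

'tuple'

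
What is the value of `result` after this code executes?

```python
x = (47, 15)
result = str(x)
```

x = (47, 15); result = '(47, 15)'

'(47, 15)'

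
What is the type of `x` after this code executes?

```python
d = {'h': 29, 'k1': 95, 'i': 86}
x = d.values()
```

.values() returns dict_values view

dict_values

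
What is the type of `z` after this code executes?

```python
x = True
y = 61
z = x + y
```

bool + int = int (bool is subclass of int)

int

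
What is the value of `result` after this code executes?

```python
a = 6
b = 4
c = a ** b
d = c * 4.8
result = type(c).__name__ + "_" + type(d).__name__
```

a is int; b is int; c is int; d is float; result = 'int_float'

'int_float'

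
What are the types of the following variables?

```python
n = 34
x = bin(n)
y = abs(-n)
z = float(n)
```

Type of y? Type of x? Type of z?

abs() of int returns int; bin() returns str; float() returns float

int, str, float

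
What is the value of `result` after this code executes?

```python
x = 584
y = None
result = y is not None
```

x = 584; y = None; result = False

False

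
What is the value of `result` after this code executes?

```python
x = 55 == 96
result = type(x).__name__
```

x is bool; result = 'bool'

'bool'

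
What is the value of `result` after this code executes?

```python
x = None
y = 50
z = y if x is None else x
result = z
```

x = None; y = 50; z = 50; result = 50

50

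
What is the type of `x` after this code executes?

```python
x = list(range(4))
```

list(range()) returns list

list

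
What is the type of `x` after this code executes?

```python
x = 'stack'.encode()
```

str.encode() returns bytes

bytes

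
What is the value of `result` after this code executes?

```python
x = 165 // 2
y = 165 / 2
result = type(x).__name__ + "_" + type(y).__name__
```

x is int; y is float; result = 'int_float'

'int_float'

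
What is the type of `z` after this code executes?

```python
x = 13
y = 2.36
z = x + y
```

int + float = float

float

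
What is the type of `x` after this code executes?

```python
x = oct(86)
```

oct() returns str representation

str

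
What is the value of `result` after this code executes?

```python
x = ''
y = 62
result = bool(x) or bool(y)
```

x = ''; y = 62; result = True

True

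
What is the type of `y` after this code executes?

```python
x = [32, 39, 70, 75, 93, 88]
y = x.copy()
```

list.copy() returns list

list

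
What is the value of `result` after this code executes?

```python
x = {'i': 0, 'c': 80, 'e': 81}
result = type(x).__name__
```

x is dict; result = 'dict'

'dict'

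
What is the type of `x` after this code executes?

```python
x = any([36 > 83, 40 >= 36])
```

any() returns bool

bool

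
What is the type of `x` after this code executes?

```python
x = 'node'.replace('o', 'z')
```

str.replace() returns str

str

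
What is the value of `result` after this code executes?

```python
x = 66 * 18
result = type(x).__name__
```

x is int; result = 'int'

'int'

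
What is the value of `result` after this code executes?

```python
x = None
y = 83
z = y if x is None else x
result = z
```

x = None; y = 83; z = 83; result = 83

83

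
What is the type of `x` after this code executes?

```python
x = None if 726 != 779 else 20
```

726 != 779 is True, so the if branch is taken

NoneType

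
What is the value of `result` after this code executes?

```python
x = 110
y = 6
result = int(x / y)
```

x = 110; y = 6; result = 18

18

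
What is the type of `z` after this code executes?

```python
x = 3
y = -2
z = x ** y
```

int ** negative = float

float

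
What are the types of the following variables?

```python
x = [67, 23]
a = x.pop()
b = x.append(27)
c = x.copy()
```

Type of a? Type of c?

pop() returns element; copy() returns list

int, list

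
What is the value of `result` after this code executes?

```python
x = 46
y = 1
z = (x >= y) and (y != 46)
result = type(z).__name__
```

x is int; y is int; z is bool; result = 'bool'

'bool'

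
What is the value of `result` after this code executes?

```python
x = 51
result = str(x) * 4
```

x = 51; result = '51515151'

'51515151'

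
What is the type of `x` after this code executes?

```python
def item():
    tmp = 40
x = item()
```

Function without return returns None

NoneType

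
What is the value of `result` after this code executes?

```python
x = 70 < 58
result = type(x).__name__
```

x is bool; result = 'bool'

'bool'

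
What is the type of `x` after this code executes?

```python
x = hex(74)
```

hex() returns str representation

str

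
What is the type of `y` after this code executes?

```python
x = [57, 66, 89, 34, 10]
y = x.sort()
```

list.sort() returns None (mutates in place)

NoneType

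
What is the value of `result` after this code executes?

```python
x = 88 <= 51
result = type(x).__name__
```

x is bool; result = 'bool'

'bool'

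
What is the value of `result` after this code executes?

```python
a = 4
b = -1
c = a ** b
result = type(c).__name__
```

a is int; b is int; c is float; result = 'float'

'float'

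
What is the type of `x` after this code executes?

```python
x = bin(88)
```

bin() returns str representation

str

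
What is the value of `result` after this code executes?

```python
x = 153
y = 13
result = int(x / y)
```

x = 153; y = 13; result = 11

11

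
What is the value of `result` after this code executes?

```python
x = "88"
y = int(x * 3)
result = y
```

x = '88'; y = 888888; result = 888888

888888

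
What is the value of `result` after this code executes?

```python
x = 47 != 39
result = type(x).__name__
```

x is bool; result = 'bool'

'bool'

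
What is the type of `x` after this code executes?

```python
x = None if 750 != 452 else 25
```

750 != 452 is True, so the if branch is taken

NoneType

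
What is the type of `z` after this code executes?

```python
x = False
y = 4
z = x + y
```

bool + int = int (bool is subclass of int)

int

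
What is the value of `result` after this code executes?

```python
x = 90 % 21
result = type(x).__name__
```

x is int; result = 'int'

'int'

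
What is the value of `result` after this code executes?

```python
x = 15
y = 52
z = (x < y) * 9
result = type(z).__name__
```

x is int; y is int; z is int; result = 'int'

'int'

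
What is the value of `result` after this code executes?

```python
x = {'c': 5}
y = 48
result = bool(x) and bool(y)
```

x = {'c': 5}; y = 48; result = True

True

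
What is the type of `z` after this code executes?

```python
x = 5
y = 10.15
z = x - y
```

int - float = float

float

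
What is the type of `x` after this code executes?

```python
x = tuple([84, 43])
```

tuple() constructor returns tuple

tuple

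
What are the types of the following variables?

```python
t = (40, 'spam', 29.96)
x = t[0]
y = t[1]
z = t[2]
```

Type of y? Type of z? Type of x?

tuple[1] is str; tuple[2] is float; tuple[0] is int

str, float, int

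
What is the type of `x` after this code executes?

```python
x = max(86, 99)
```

max() of ints returns int

int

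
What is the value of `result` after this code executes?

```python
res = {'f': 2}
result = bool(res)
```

res = {'f': 2}; result = True

True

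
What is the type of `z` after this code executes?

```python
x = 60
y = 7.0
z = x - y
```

int - float = float

float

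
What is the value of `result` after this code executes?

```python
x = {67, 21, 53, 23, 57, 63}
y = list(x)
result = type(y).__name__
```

x is set; y is list; result = 'list'

'list'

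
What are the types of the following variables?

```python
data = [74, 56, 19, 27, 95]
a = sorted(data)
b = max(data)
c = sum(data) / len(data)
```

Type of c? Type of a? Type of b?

int / int = float; sorted() returns list; max of ints returns int

float, list, int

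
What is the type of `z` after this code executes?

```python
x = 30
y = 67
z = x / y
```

int / int = float

float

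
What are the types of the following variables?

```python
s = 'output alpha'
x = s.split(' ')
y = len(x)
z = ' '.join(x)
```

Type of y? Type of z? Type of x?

len() returns int; str.join() returns str; str.split() returns list

int, str, list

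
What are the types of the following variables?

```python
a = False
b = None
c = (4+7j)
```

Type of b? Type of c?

b is assigned None, whose type is NoneType; c is assigned (4+7j), an int plus an imaginary literal (j suffix), which evaluates to complex

NoneType, complex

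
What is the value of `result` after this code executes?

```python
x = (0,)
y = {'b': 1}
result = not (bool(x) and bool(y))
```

x = (0,); y = {'b': 1}; result = False

False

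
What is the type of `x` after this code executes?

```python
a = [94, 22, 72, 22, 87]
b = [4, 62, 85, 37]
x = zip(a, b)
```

zip() returns a zip object

zip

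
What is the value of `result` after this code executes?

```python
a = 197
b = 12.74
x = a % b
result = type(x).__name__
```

a is int; b is float; x is float; result = 'float'

'float'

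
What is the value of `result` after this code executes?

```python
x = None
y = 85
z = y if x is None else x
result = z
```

x = None; y = 85; z = 85; result = 85

85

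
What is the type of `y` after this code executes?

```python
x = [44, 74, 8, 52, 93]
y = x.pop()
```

list.pop() returns the popped element

int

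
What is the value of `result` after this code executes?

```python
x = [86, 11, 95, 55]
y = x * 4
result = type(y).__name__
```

x is list; y is list; result = 'list'

'list'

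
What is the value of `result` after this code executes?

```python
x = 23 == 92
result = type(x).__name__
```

x is bool; result = 'bool'

'bool'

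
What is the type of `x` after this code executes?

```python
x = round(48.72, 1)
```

round() with decimal places returns float

float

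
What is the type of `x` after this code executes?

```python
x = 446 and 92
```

'and' with truthy values returns last operand (int)

int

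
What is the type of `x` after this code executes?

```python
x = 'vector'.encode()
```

str.encode() returns bytes

bytes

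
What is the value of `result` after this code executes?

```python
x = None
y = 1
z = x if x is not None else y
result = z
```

x = None; y = 1; z = 1; result = 1

1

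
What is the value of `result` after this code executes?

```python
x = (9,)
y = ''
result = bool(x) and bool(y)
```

x = (9,); y = ''; result = False

False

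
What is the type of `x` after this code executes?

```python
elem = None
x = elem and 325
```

'and' returns first falsy value (None)

NoneType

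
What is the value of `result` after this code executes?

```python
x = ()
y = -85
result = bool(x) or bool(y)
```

x = (); y = -85; result = True

True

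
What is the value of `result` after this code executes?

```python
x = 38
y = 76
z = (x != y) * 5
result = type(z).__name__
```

x is int; y is int; z is int; result = 'int'

'int'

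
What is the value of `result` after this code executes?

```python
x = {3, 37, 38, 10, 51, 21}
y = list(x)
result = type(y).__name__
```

x is set; y is list; result = 'list'

'list'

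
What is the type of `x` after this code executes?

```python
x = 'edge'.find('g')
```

str.find() returns int index

int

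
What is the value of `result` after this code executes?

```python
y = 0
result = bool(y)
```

y = 0; result = False

False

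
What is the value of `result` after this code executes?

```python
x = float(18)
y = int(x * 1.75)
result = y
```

x = 18.0; y = 31; result = 31

31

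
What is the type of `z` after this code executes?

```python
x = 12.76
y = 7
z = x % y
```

float % int = float

float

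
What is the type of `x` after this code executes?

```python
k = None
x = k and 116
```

'and' returns first falsy value (None)

NoneType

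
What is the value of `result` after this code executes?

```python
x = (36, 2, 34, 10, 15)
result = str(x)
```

x = (36, 2, 34, 10, 15); result = '(36, 2, 34, 10, 15)'

'(36, 2, 34, 10, 15)'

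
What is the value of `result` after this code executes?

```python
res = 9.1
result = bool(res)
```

res = 9.1; result = True

True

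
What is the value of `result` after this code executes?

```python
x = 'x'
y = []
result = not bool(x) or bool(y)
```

x = 'x'; y = []; result = False

False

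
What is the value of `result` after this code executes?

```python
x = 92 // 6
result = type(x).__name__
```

x is int; result = 'int'

'int'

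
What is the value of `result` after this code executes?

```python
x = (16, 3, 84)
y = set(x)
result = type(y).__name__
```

x is tuple; y is set; result = 'set'

'set'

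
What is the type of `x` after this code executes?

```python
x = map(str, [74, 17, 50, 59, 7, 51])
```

map() returns a map object

map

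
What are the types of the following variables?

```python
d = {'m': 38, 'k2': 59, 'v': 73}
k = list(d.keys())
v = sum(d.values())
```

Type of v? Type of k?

sum of ints is int; list() converts to list

int, list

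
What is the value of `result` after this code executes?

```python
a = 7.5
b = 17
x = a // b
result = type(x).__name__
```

a is float; b is int; x is float; result = 'float'

'float'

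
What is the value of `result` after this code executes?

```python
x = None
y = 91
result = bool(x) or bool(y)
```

x = None; y = 91; result = True

True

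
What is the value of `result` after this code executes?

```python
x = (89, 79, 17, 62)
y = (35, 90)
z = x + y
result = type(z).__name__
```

x is tuple; y is tuple; z is tuple; result = 'tuple'

'tuple'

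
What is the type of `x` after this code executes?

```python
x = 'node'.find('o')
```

str.find() returns int index

int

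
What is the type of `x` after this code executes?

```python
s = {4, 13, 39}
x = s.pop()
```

Popping from set[int] returns int

int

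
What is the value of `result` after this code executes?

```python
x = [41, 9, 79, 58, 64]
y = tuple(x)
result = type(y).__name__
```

x is list; y is tuple; result = 'tuple'

'tuple'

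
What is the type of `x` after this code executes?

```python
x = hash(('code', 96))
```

hash() returns int

int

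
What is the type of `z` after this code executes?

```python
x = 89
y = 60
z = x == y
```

Equality comparison returns bool

bool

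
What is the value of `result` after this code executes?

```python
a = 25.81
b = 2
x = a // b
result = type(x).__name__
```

a is float; b is int; x is float; result = 'float'

'float'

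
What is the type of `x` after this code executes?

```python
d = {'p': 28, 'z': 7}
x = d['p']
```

Accessing dict[str, int] with str key returns int

int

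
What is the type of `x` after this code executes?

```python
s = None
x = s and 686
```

'and' returns first falsy value (None)

NoneType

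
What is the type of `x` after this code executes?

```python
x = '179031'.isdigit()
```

str.isdigit() returns bool

bool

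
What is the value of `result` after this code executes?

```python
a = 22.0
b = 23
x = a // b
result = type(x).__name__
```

a is float; b is int; x is float; result = 'float'

'float'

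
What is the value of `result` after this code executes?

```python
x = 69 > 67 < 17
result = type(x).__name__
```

x is bool; result = 'bool'

'bool'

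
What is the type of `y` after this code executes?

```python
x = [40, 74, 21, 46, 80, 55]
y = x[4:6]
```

Slicing a list returns a list

list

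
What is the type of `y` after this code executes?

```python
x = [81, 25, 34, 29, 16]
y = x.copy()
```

list.copy() returns list

list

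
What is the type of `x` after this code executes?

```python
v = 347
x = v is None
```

'is' comparison returns bool

bool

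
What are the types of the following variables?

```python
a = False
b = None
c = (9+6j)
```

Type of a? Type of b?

a is assigned the constant False, which has type bool; b is assigned None, whose type is NoneType

bool, NoneType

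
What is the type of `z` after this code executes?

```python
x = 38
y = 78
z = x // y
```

int // int = int

int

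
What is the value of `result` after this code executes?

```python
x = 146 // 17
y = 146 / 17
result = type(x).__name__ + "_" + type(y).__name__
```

x is int; y is float; result = 'int_float'

'int_float'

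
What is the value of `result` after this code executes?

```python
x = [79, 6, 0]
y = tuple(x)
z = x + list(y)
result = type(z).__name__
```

x is list; y is tuple; z is list; result = 'list'

'list'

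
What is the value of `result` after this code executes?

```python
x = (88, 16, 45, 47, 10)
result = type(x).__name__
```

x is tuple; result = 'tuple'

'tuple'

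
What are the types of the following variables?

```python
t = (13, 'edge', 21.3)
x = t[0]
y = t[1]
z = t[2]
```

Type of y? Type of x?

tuple[1] is str; tuple[0] is int

str, int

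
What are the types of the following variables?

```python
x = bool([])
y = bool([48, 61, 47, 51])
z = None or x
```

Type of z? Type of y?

None or bool returns the bool; bool() returns bool

bool, bool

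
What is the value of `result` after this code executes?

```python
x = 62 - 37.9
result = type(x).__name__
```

x is float; result = 'float'

'float'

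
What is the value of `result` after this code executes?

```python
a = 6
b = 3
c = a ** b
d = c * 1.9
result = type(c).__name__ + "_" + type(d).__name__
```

a is int; b is int; c is int; d is float; result = 'int_float'

'int_float'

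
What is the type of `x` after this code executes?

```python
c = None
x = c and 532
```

'and' returns first falsy value (None)

NoneType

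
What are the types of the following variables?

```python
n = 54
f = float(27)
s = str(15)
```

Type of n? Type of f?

n is assigned a bare integer (no decimal point), so it is an int; f is assigned the result of calling float(), which returns a float

int, float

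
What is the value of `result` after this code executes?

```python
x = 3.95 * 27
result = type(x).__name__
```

x is float; result = 'float'

'float'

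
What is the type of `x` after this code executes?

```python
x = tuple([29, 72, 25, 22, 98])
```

tuple() constructor returns tuple

tuple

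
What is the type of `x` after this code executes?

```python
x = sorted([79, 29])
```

sorted() always returns list

list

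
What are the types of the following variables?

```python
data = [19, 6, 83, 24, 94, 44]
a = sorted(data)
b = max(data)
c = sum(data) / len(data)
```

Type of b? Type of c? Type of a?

max of ints returns int; int / int = float; sorted() returns list

int, float, list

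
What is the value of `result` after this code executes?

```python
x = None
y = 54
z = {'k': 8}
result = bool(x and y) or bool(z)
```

x = None; y = 54; z = {'k': 8}; result = True

True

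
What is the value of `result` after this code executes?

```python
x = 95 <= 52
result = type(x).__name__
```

x is bool; result = 'bool'

'bool'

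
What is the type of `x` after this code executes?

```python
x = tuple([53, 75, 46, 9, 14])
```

tuple() constructor returns tuple

tuple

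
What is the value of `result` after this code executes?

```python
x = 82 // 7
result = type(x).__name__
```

x is int; result = 'int'

'int'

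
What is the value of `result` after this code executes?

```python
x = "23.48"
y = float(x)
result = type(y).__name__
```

x is str; y is float; result = 'float'

'float'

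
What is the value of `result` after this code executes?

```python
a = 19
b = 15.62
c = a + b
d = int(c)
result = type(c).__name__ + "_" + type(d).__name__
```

a is int; b is float; c is float; d is int; result = 'float_int'

'float_int'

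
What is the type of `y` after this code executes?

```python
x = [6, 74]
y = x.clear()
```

list.clear() returns None

NoneType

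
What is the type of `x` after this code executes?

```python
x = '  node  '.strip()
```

str.strip() returns str

str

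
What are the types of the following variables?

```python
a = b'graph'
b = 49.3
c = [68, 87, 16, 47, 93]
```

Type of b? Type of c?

b is assigned a number with a decimal point, so it is a float; c is assigned a list literal (square brackets)

float, list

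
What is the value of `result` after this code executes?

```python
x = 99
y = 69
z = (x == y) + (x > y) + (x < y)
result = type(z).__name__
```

x is int; y is int; z is int; result = 'int'

'int'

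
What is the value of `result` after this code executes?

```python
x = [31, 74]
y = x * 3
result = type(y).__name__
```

x is list; y is list; result = 'list'

'list'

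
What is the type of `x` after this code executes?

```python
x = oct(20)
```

oct() returns str representation

str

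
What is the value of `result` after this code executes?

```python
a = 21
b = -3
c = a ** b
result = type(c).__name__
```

a is int; b is int; c is float; result = 'float'

'float'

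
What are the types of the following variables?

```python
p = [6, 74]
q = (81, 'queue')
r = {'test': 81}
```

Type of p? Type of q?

p is assigned a list literal (square brackets); q is assigned a tuple (parenthesized, comma-separated values)

list, tuple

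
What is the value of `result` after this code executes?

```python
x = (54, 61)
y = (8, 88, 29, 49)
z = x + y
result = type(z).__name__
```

x is tuple; y is tuple; z is tuple; result = 'tuple'

'tuple'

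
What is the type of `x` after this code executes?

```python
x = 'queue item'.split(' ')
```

str.split() returns list

list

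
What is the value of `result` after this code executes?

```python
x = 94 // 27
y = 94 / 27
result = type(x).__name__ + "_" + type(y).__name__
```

x is int; y is float; result = 'int_float'

'int_float'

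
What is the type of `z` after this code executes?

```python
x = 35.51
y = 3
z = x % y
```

float % int = float

float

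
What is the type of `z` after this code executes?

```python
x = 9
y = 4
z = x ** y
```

positive int ** positive int = int

int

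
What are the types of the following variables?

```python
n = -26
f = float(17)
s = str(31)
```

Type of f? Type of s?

f is assigned the result of calling float(), which returns a float; s is assigned the result of calling str(), which returns a str

float, str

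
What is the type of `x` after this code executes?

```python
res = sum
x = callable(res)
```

callable() returns bool

bool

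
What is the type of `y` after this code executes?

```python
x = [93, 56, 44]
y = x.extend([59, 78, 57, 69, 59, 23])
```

list.extend() returns None

NoneType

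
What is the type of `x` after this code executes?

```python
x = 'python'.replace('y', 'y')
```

str.replace() returns str

str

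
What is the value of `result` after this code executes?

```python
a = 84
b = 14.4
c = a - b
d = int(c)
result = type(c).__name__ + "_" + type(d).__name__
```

a is int; b is float; c is float; d is int; result = 'float_int'

'float_int'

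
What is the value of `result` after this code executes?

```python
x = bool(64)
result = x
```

x = True; result = True

True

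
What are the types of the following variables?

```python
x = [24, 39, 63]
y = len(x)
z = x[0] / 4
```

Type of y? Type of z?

len() returns int; int / int = float

int, float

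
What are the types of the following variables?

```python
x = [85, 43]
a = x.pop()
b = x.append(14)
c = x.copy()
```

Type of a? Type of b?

pop() returns element; append() returns None

int, NoneType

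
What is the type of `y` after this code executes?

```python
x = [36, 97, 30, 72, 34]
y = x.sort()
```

list.sort() returns None (mutates in place)

NoneType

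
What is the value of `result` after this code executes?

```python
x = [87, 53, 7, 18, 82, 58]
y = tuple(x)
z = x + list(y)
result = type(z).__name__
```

x is list; y is tuple; z is list; result = 'list'

'list'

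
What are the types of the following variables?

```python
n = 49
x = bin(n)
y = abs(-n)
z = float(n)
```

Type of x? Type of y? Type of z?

bin() returns str; abs() of int returns int; float() returns float

str, int, float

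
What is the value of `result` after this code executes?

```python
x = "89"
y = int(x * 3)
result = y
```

x = '89'; y = 898989; result = 898989

898989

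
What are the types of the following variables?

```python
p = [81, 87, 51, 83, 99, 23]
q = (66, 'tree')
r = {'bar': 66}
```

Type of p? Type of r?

p is assigned a list literal (square brackets); r is assigned a dict literal ({key: value})

list, dict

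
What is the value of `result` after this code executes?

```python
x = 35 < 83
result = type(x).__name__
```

x is bool; result = 'bool'

'bool'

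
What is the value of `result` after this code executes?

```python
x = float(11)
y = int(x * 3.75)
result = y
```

x = 11.0; y = 41; result = 41

41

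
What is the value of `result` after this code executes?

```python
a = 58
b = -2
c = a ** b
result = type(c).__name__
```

a is int; b is int; c is float; result = 'float'

'float'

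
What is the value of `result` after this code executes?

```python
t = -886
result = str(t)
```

t = -886; result = '-886'

'-886'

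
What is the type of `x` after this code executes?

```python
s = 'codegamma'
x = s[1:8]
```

Slicing a str returns str

str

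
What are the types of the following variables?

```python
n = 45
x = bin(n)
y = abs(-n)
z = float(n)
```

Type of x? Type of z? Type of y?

bin() returns str; float() returns float; abs() of int returns int

str, float, int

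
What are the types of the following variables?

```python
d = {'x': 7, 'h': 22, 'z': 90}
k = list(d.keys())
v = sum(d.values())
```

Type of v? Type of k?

sum of ints is int; list() converts to list

int, list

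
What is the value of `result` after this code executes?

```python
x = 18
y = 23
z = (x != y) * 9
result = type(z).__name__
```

x is int; y is int; z is int; result = 'int'

'int'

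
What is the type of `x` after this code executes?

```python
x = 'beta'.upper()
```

str.upper() returns str

str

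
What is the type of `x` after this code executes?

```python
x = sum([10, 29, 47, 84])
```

sum() of ints returns int

int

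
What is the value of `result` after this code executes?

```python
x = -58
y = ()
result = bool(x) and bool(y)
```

x = -58; y = (); result = False

False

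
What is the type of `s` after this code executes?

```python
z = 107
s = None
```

None has type NoneType

NoneType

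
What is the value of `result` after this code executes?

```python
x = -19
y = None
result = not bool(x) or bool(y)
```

x = -19; y = None; result = False

False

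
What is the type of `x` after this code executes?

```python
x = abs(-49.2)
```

abs() of float returns float

float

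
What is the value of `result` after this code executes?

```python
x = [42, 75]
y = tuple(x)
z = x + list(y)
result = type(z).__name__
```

x is list; y is tuple; z is list; result = 'list'

'list'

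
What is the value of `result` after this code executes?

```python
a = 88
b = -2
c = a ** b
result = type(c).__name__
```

a is int; b is int; c is float; result = 'float'

'float'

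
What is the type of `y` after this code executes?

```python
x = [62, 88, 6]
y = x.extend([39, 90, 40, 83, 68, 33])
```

list.extend() returns None

NoneType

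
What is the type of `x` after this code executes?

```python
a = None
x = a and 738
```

'and' returns first falsy value (None)

NoneType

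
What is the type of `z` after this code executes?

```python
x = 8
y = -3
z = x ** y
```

int ** negative = float

float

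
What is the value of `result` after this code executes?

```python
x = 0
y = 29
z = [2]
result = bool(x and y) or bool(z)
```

x = 0; y = 29; z = [2]; result = True

True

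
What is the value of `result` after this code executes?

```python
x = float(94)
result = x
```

x = 94.0; result = 94.0

94.0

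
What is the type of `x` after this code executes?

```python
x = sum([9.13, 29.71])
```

sum() of floats returns float

float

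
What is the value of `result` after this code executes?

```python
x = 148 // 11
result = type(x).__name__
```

x is int; result = 'int'

'int'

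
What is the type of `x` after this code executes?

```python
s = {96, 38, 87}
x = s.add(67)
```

set.add() returns None (mutates in place)

NoneType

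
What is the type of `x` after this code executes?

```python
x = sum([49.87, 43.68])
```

sum() of floats returns float

float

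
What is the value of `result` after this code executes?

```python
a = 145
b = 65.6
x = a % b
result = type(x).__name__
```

a is int; b is float; x is float; result = 'float'

'float'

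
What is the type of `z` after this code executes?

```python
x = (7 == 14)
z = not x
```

'not' returns bool

bool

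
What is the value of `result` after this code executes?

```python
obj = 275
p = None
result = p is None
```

obj = 275; p = None; result = True

True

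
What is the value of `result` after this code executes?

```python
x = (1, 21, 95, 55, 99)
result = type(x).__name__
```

x is tuple; result = 'tuple'

'tuple'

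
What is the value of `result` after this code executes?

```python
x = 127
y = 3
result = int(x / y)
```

x = 127; y = 3; result = 42

42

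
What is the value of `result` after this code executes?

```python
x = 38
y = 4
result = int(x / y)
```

x = 38; y = 4; result = 9

9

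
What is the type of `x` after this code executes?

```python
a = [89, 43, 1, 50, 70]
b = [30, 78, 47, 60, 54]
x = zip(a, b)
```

zip() returns a zip object

zip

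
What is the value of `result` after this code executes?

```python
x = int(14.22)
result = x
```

x = 14; result = 14

14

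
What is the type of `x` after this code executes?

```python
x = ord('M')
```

ord() returns int (code point)

int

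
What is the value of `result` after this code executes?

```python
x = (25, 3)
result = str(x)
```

x = (25, 3); result = '(25, 3)'

'(25, 3)'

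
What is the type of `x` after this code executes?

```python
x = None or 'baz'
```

'or' with None returns the other truthy value (str)

str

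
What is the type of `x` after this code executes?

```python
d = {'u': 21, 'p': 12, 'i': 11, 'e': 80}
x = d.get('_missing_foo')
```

dict.get() returns None when key not found

NoneType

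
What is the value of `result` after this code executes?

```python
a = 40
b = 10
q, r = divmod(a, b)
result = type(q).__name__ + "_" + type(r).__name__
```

a is int; b is int; q is int; r is int; result = 'int_int'

'int_int'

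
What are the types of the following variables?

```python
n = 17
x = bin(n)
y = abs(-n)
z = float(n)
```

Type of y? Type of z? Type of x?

abs() of int returns int; float() returns float; bin() returns str

int, float, str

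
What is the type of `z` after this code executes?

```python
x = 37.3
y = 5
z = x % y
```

float % int = float

float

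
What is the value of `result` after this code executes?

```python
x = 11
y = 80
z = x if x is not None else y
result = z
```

x = 11; y = 80; z = 11; result = 11

11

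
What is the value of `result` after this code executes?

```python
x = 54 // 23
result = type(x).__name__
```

x is int; result = 'int'

'int'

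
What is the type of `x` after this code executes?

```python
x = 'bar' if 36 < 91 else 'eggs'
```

Both branches of conditional are str

str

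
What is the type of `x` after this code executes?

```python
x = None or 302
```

'or' with None returns the other truthy value

int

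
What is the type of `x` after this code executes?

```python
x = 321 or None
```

'or' returns first truthy value

int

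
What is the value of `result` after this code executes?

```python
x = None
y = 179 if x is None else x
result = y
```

x = None; y = 179; result = 179

179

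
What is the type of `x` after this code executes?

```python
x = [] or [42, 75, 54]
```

'or' returns first truthy value (list)

list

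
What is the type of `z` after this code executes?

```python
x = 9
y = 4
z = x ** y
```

positive int ** positive int = int

int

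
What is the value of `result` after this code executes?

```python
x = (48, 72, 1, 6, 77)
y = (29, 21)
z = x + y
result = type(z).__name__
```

x is tuple; y is tuple; z is tuple; result = 'tuple'

'tuple'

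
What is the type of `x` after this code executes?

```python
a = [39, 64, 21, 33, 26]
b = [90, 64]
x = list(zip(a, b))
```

list(zip()) returns a list of tuples

list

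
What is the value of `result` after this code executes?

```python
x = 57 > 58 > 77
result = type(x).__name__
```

x is bool; result = 'bool'

'bool'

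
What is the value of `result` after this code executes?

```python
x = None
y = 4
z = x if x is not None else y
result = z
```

x = None; y = 4; z = 4; result = 4

4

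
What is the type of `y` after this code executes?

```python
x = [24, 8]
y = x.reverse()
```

list.reverse() returns None

NoneType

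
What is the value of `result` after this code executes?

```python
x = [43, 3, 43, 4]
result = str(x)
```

x = [43, 3, 43, 4]; result = '[43, 3, 43, 4]'

'[43, 3, 43, 4]'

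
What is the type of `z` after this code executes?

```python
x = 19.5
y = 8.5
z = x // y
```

float // float = float

float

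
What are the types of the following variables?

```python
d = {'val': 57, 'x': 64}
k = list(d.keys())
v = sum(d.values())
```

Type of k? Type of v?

list() converts to list; sum of ints is int

list, int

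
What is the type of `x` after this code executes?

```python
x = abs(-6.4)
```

abs() of float returns float

float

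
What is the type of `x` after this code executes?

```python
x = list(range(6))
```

list(range()) returns list

list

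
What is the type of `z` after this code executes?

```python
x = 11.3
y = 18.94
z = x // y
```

float // float = float

float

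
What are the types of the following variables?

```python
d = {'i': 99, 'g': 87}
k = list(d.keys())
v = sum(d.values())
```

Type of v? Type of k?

sum of ints is int; list() converts to list

int, list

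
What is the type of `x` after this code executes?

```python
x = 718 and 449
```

'and' with truthy values returns last operand (int)

int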